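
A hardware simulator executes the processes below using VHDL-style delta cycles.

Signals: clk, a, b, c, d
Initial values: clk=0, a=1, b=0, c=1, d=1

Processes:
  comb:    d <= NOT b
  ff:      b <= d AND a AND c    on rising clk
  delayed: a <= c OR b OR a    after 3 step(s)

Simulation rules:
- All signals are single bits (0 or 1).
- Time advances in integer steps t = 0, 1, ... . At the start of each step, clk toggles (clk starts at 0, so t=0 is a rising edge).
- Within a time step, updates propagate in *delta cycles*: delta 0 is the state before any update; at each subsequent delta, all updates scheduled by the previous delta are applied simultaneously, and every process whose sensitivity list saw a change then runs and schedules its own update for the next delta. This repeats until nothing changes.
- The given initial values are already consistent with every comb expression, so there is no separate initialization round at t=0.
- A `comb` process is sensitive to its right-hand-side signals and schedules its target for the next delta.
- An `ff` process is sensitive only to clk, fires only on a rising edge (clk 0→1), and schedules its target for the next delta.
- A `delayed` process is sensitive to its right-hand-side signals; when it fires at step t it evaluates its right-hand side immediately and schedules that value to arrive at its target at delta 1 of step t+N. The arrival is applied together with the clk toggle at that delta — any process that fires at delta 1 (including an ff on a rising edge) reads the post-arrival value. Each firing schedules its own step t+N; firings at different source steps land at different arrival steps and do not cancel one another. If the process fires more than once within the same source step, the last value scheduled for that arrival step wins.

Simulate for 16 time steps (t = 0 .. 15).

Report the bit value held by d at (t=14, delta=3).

1

t0.Δ0 a=1 clk=0 d=1 c=1 b=0
t0.Δ1 a=1 clk=1 d=1 c=1 b=0
t0.Δ2 a=1 clk=1 d=1 c=1 b=1
t0.Δ3 a=1 clk=1 d=0 c=1 b=1
t1.Δ0 a=1 clk=1 d=0 c=1 b=1
t1.Δ1 a=1 clk=0 d=0 c=1 b=1
t2.Δ0 a=1 clk=0 d=0 c=1 b=1
t2.Δ1 a=1 clk=1 d=0 c=1 b=1
t2.Δ2 a=1 clk=1 d=0 c=1 b=0
t2.Δ3 a=1 clk=1 d=1 c=1 b=0
t3.Δ0 a=1 clk=1 d=1 c=1 b=0
t3.Δ1 a=1 clk=0 d=1 c=1 b=0
t4.Δ0 a=1 clk=0 d=1 c=1 b=0
t4.Δ1 a=1 clk=1 d=1 c=1 b=0
t4.Δ2 a=1 clk=1 d=1 c=1 b=1
t4.Δ3 a=1 clk=1 d=0 c=1 b=1
t5.Δ0 a=1 clk=1 d=0 c=1 b=1
t5.Δ1 a=1 clk=0 d=0 c=1 b=1
t6.Δ0 a=1 clk=0 d=0 c=1 b=1
t6.Δ1 a=1 clk=1 d=0 c=1 b=1
t6.Δ2 a=1 clk=1 d=0 c=1 b=0
t6.Δ3 a=1 clk=1 d=1 c=1 b=0
t7.Δ0 a=1 clk=1 d=1 c=1 b=0
t7.Δ1 a=1 clk=0 d=1 c=1 b=0
t8.Δ0 a=1 clk=0 d=1 c=1 b=0
t8.Δ1 a=1 clk=1 d=1 c=1 b=0
t8.Δ2 a=1 clk=1 d=1 c=1 b=1
t8.Δ3 a=1 clk=1 d=0 c=1 b=1
t9.Δ0 a=1 clk=1 d=0 c=1 b=1
t9.Δ1 a=1 clk=0 d=0 c=1 b=1
t10.Δ0 a=1 clk=0 d=0 c=1 b=1
t10.Δ1 a=1 clk=1 d=0 c=1 b=1
t10.Δ2 a=1 clk=1 d=0 c=1 b=0
t10.Δ3 a=1 clk=1 d=1 c=1 b=0
t11.Δ0 a=1 clk=1 d=1 c=1 b=0
t11.Δ1 a=1 clk=0 d=1 c=1 b=0
t12.Δ0 a=1 clk=0 d=1 c=1 b=0
t12.Δ1 a=1 clk=1 d=1 c=1 b=0
t12.Δ2 a=1 clk=1 d=1 c=1 b=1
t12.Δ3 a=1 clk=1 d=0 c=1 b=1
t13.Δ0 a=1 clk=1 d=0 c=1 b=1
t13.Δ1 a=1 clk=0 d=0 c=1 b=1
t14.Δ0 a=1 clk=0 d=0 c=1 b=1
t14.Δ1 a=1 clk=1 d=0 c=1 b=1
t14.Δ2 a=1 clk=1 d=0 c=1 b=0
t14.Δ3 a=1 clk=1 d=1 c=1 b=0
t15.Δ0 a=1 clk=1 d=1 c=1 b=0
t15.Δ1 a=1 clk=0 d=1 c=1 b=0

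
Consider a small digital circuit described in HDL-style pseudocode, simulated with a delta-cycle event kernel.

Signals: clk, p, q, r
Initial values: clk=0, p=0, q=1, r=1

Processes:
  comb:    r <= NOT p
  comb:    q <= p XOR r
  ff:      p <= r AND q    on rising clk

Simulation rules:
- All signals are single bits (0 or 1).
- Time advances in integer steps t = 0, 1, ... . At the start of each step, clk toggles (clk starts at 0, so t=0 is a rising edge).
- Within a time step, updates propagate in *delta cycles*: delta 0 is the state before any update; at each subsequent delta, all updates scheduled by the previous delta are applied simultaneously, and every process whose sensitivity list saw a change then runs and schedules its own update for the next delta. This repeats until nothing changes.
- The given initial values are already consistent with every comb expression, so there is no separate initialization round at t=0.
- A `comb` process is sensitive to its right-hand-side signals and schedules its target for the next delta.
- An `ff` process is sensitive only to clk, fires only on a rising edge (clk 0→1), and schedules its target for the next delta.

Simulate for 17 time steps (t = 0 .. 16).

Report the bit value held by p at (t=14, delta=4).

0

t0.Δ0 clk=0 p=0 q=1 r=1
t0.Δ1 clk=1 p=0 q=1 r=1
t0.Δ2 clk=1 p=1 q=1 r=1
t0.Δ3 clk=1 p=1 q=0 r=0
t0.Δ4 clk=1 p=1 q=1 r=0
t1.Δ0 clk=1 p=1 q=1 r=0
t1.Δ1 clk=0 p=1 q=1 r=0
t2.Δ0 clk=0 p=1 q=1 r=0
t2.Δ1 clk=1 p=1 q=1 r=0
t2.Δ2 clk=1 p=0 q=1 r=0
t2.Δ3 clk=1 p=0 q=0 r=1
t2.Δ4 clk=1 p=0 q=1 r=1
t3.Δ0 clk=1 p=0 q=1 r=1
t3.Δ1 clk=0 p=0 q=1 r=1
t4.Δ0 clk=0 p=0 q=1 r=1
t4.Δ1 clk=1 p=0 q=1 r=1
t4.Δ2 clk=1 p=1 q=1 r=1
t4.Δ3 clk=1 p=1 q=0 r=0
t4.Δ4 clk=1 p=1 q=1 r=0
t5.Δ0 clk=1 p=1 q=1 r=0
t5.Δ1 clk=0 p=1 q=1 r=0
t6.Δ0 clk=0 p=1 q=1 r=0
t6.Δ1 clk=1 p=1 q=1 r=0
t6.Δ2 clk=1 p=0 q=1 r=0
t6.Δ3 clk=1 p=0 q=0 r=1
t6.Δ4 clk=1 p=0 q=1 r=1
t7.Δ0 clk=1 p=0 q=1 r=1
t7.Δ1 clk=0 p=0 q=1 r=1
t8.Δ0 clk=0 p=0 q=1 r=1
t8.Δ1 clk=1 p=0 q=1 r=1
t8.Δ2 clk=1 p=1 q=1 r=1
t8.Δ3 clk=1 p=1 q=0 r=0
t8.Δ4 clk=1 p=1 q=1 r=0
t9.Δ0 clk=1 p=1 q=1 r=0
t9.Δ1 clk=0 p=1 q=1 r=0
t10.Δ0 clk=0 p=1 q=1 r=0
t10.Δ1 clk=1 p=1 q=1 r=0
t10.Δ2 clk=1 p=0 q=1 r=0
t10.Δ3 clk=1 p=0 q=0 r=1
t10.Δ4 clk=1 p=0 q=1 r=1
t11.Δ0 clk=1 p=0 q=1 r=1
t11.Δ1 clk=0 p=0 q=1 r=1
t12.Δ0 clk=0 p=0 q=1 r=1
t12.Δ1 clk=1 p=0 q=1 r=1
t12.Δ2 clk=1 p=1 q=1 r=1
t12.Δ3 clk=1 p=1 q=0 r=0
t12.Δ4 clk=1 p=1 q=1 r=0
t13.Δ0 clk=1 p=1 q=1 r=0
t13.Δ1 clk=0 p=1 q=1 r=0
t14.Δ0 clk=0 p=1 q=1 r=0
t14.Δ1 clk=1 p=1 q=1 r=0
t14.Δ2 clk=1 p=0 q=1 r=0
t14.Δ3 clk=1 p=0 q=0 r=1
t14.Δ4 clk=1 p=0 q=1 r=1
t15.Δ0 clk=1 p=0 q=1 r=1
t15.Δ1 clk=0 p=0 q=1 r=1
t16.Δ0 clk=0 p=0 q=1 r=1
t16.Δ1 clk=1 p=0 q=1 r=1
t16.Δ2 clk=1 p=1 q=1 r=1
t16.Δ3 clk=1 p=1 q=0 r=0
t16.Δ4 clk=1 p=1 q=1 r=0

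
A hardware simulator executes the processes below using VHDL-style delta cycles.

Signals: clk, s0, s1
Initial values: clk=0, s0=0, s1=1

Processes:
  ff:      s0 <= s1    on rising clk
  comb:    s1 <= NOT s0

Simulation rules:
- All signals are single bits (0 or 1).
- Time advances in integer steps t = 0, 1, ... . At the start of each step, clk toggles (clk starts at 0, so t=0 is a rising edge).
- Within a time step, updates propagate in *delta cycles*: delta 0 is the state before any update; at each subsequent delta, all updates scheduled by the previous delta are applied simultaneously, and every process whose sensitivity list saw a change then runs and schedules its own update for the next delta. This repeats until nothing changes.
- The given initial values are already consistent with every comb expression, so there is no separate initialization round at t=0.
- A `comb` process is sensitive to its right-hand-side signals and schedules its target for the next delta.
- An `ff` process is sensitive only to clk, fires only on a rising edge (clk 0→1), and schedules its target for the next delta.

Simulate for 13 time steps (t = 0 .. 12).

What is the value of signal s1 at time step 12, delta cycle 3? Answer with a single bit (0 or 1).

t0.Δ0 clk=0 s1=1 s0=0
t0.Δ1 clk=1 s1=1 s0=0
t0.Δ2 clk=1 s1=1 s0=1
t0.Δ3 clk=1 s1=0 s0=1
t1.Δ0 clk=1 s1=0 s0=1
t1.Δ1 clk=0 s1=0 s0=1
t2.Δ0 clk=0 s1=0 s0=1
t2.Δ1 clk=1 s1=0 s0=1
t2.Δ2 clk=1 s1=0 s0=0
t2.Δ3 clk=1 s1=1 s0=0
t3.Δ0 clk=1 s1=1 s0=0
t3.Δ1 clk=0 s1=1 s0=0
t4.Δ0 clk=0 s1=1 s0=0
t4.Δ1 clk=1 s1=1 s0=0
t4.Δ2 clk=1 s1=1 s0=1
t4.Δ3 clk=1 s1=0 s0=1
t5.Δ0 clk=1 s1=0 s0=1
t5.Δ1 clk=0 s1=0 s0=1
t6.Δ0 clk=0 s1=0 s0=1
t6.Δ1 clk=1 s1=0 s0=1
t6.Δ2 clk=1 s1=0 s0=0
t6.Δ3 clk=1 s1=1 s0=0
t7.Δ0 clk=1 s1=1 s0=0
t7.Δ1 clk=0 s1=1 s0=0
t8.Δ0 clk=0 s1=1 s0=0
t8.Δ1 clk=1 s1=1 s0=0
t8.Δ2 clk=1 s1=1 s0=1
t8.Δ3 clk=1 s1=0 s0=1
t9.Δ0 clk=1 s1=0 s0=1
t9.Δ1 clk=0 s1=0 s0=1
t10.Δ0 clk=0 s1=0 s0=1
t10.Δ1 clk=1 s1=0 s0=1
t10.Δ2 clk=1 s1=0 s0=0
t10.Δ3 clk=1 s1=1 s0=0
t11.Δ0 clk=1 s1=1 s0=0
t11.Δ1 clk=0 s1=1 s0=0
t12.Δ0 clk=0 s1=1 s0=0
t12.Δ1 clk=1 s1=1 s0=0
t12.Δ2 clk=1 s1=1 s0=1
t12.Δ3 clk=1 s1=0 s0=1

0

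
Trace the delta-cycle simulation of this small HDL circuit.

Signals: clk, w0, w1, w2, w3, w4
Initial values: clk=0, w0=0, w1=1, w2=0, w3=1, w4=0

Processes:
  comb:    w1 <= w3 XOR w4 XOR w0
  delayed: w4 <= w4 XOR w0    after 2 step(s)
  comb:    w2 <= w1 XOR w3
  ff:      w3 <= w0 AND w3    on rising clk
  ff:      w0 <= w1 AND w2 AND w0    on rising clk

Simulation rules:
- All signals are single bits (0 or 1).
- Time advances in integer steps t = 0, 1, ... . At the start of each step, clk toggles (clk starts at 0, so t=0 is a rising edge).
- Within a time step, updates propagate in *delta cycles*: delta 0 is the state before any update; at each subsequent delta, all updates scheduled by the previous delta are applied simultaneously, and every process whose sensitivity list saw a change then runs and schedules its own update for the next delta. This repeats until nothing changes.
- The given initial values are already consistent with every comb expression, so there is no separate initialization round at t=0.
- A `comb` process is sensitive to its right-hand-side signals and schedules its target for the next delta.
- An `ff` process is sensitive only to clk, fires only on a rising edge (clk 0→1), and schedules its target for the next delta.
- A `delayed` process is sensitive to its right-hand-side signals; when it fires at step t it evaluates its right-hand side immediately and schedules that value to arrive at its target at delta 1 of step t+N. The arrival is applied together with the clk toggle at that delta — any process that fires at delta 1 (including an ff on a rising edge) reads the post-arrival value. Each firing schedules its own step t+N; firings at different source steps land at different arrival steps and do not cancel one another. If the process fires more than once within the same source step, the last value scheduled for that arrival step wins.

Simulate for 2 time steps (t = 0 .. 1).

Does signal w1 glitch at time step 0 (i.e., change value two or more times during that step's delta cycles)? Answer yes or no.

no

[bits: w1,clk,w4,w2,w3,w0]
t=0: Δ0=100010 Δ1=110010 Δ2=110000 Δ3=010100 Δ4=010000 | 4Δ
t=1: Δ0=010000 Δ1=000000 | 1Δ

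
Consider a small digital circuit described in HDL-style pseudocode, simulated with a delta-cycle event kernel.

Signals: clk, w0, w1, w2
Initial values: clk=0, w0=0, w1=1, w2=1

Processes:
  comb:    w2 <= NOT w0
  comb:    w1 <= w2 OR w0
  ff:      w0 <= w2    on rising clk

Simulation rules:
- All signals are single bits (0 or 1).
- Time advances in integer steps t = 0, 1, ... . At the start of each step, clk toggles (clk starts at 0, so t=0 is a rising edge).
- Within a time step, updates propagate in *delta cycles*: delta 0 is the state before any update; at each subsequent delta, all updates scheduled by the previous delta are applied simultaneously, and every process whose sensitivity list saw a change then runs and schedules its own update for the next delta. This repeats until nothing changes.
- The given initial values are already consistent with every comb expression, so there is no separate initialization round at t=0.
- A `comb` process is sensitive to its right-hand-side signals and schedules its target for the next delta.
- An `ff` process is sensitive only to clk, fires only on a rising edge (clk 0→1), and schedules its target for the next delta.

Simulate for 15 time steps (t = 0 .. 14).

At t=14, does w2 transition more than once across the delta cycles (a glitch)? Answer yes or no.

no

[bits: w1,clk,w2,w0]
t=0: Δ0=1010 Δ1=1110 Δ2=1111 Δ3=1101 | 3Δ
t=1: Δ0=1101 Δ1=1001 | 1Δ
t=2: Δ0=1001 Δ1=1101 Δ2=1100 Δ3=0110 Δ4=1110 | 4Δ
t=3: Δ0=1110 Δ1=1010 | 1Δ
t=4: Δ0=1010 Δ1=1110 Δ2=1111 Δ3=1101 | 3Δ
t=5: Δ0=1101 Δ1=1001 | 1Δ
t=6: Δ0=1001 Δ1=1101 Δ2=1100 Δ3=0110 Δ4=1110 | 4Δ
t=7: Δ0=1110 Δ1=1010 | 1Δ
t=8: Δ0=1010 Δ1=1110 Δ2=1111 Δ3=1101 | 3Δ
t=9: Δ0=1101 Δ1=1001 | 1Δ
t=10: Δ0=1001 Δ1=1101 Δ2=1100 Δ3=0110 Δ4=1110 | 4Δ
t=11: Δ0=1110 Δ1=1010 | 1Δ
t=12: Δ0=1010 Δ1=1110 Δ2=1111 Δ3=1101 | 3Δ
t=13: Δ0=1101 Δ1=1001 | 1Δ
t=14: Δ0=1001 Δ1=1101 Δ2=1100 Δ3=0110 Δ4=1110 | 4Δ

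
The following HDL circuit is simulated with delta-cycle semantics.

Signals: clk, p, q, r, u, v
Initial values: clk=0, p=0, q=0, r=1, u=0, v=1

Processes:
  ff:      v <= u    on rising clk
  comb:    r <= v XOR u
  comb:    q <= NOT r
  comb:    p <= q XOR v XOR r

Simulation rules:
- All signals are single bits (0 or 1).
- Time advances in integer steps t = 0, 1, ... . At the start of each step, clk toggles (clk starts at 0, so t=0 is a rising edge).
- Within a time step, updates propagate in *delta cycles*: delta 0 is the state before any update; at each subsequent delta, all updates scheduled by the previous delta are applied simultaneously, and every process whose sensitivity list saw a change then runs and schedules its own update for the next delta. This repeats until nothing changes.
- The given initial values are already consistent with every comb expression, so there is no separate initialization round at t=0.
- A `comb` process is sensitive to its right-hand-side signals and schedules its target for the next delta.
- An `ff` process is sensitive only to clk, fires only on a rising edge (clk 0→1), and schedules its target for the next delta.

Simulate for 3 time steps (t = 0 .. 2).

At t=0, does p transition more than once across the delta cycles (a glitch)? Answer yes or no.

yes

t0.Δ0 p=0 u=0 v=1 r=1 q=0 clk=0
t0.Δ1 p=0 u=0 v=1 r=1 q=0 clk=1
t0.Δ2 p=0 u=0 v=0 r=1 q=0 clk=1
t0.Δ3 p=1 u=0 v=0 r=0 q=0 clk=1
t0.Δ4 p=0 u=0 v=0 r=0 q=1 clk=1
t0.Δ5 p=1 u=0 v=0 r=0 q=1 clk=1
t1.Δ0 p=1 u=0 v=0 r=0 q=1 clk=1
t1.Δ1 p=1 u=0 v=0 r=0 q=1 clk=0
t2.Δ0 p=1 u=0 v=0 r=0 q=1 clk=0
t2.Δ1 p=1 u=0 v=0 r=0 q=1 clk=1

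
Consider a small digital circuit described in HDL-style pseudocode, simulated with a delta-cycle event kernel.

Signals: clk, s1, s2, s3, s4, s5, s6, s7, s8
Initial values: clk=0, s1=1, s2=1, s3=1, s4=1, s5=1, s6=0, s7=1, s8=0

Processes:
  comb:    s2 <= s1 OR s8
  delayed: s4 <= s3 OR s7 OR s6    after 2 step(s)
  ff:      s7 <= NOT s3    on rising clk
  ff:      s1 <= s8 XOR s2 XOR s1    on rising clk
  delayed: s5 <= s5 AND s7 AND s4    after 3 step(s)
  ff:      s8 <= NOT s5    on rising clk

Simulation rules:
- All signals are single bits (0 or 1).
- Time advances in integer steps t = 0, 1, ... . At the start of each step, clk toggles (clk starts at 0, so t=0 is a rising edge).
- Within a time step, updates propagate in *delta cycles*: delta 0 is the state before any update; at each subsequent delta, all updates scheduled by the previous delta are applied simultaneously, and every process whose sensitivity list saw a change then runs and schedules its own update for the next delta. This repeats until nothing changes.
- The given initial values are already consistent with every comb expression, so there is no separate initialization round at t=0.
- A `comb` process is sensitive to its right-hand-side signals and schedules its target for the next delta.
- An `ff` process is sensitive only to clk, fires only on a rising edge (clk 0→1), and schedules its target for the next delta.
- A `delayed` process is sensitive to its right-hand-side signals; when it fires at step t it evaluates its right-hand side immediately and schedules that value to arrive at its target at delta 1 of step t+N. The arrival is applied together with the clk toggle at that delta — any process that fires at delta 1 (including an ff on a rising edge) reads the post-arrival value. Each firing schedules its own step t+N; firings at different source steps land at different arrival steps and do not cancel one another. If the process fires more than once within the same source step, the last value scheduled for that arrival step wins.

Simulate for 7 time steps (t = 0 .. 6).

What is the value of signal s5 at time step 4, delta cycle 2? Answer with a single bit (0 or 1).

0

t0.Δ0 s3=1 s1=1 s8=0 clk=0 s7=1 s6=0 s2=1 s5=1 s4=1
t0.Δ1 s3=1 s1=1 s8=0 clk=1 s7=1 s6=0 s2=1 s5=1 s4=1
t0.Δ2 s3=1 s1=0 s8=0 clk=1 s7=0 s6=0 s2=1 s5=1 s4=1
t0.Δ3 s3=1 s1=0 s8=0 clk=1 s7=0 s6=0 s2=0 s5=1 s4=1
t1.Δ0 s3=1 s1=0 s8=0 clk=1 s7=0 s6=0 s2=0 s5=1 s4=1
t1.Δ1 s3=1 s1=0 s8=0 clk=0 s7=0 s6=0 s2=0 s5=1 s4=1
t2.Δ0 s3=1 s1=0 s8=0 clk=0 s7=0 s6=0 s2=0 s5=1 s4=1
t2.Δ1 s3=1 s1=0 s8=0 clk=1 s7=0 s6=0 s2=0 s5=1 s4=1
t3.Δ0 s3=1 s1=0 s8=0 clk=1 s7=0 s6=0 s2=0 s5=1 s4=1
t3.Δ1 s3=1 s1=0 s8=0 clk=0 s7=0 s6=0 s2=0 s5=0 s4=1
t4.Δ0 s3=1 s1=0 s8=0 clk=0 s7=0 s6=0 s2=0 s5=0 s4=1
t4.Δ1 s3=1 s1=0 s8=0 clk=1 s7=0 s6=0 s2=0 s5=0 s4=1
t4.Δ2 s3=1 s1=0 s8=1 clk=1 s7=0 s6=0 s2=0 s5=0 s4=1
t4.Δ3 s3=1 s1=0 s8=1 clk=1 s7=0 s6=0 s2=1 s5=0 s4=1
t5.Δ0 s3=1 s1=0 s8=1 clk=1 s7=0 s6=0 s2=1 s5=0 s4=1
t5.Δ1 s3=1 s1=0 s8=1 clk=0 s7=0 s6=0 s2=1 s5=0 s4=1
t6.Δ0 s3=1 s1=0 s8=1 clk=0 s7=0 s6=0 s2=1 s5=0 s4=1
t6.Δ1 s3=1 s1=0 s8=1 clk=1 s7=0 s6=0 s2=1 s5=0 s4=1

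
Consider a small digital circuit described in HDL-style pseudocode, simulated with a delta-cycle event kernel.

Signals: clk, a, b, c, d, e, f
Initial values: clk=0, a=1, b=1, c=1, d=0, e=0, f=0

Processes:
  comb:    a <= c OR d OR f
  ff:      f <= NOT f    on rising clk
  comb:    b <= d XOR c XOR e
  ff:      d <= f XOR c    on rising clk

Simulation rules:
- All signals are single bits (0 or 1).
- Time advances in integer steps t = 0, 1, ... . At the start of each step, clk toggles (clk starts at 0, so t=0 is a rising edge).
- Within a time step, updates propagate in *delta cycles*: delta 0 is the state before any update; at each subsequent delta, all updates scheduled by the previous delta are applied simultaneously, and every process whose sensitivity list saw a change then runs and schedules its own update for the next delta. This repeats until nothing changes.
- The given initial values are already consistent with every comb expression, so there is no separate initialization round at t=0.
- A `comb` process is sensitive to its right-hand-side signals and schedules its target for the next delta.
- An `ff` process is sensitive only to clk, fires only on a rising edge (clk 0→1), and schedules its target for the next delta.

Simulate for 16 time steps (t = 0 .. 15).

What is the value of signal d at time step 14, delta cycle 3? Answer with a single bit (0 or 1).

t0.Δ0 c=1 b=1 e=0 clk=0 d=0 f=0 a=1
t0.Δ1 c=1 b=1 e=0 clk=1 d=0 f=0 a=1
t0.Δ2 c=1 b=1 e=0 clk=1 d=1 f=1 a=1
t0.Δ3 c=1 b=0 e=0 clk=1 d=1 f=1 a=1
t1.Δ0 c=1 b=0 e=0 clk=1 d=1 f=1 a=1
t1.Δ1 c=1 b=0 e=0 clk=0 d=1 f=1 a=1
t2.Δ0 c=1 b=0 e=0 clk=0 d=1 f=1 a=1
t2.Δ1 c=1 b=0 e=0 clk=1 d=1 f=1 a=1
t2.Δ2 c=1 b=0 e=0 clk=1 d=0 f=0 a=1
t2.Δ3 c=1 b=1 e=0 clk=1 d=0 f=0 a=1
t3.Δ0 c=1 b=1 e=0 clk=1 d=0 f=0 a=1
t3.Δ1 c=1 b=1 e=0 clk=0 d=0 f=0 a=1
t4.Δ0 c=1 b=1 e=0 clk=0 d=0 f=0 a=1
t4.Δ1 c=1 b=1 e=0 clk=1 d=0 f=0 a=1
t4.Δ2 c=1 b=1 e=0 clk=1 d=1 f=1 a=1
t4.Δ3 c=1 b=0 e=0 clk=1 d=1 f=1 a=1
t5.Δ0 c=1 b=0 e=0 clk=1 d=1 f=1 a=1
t5.Δ1 c=1 b=0 e=0 clk=0 d=1 f=1 a=1
t6.Δ0 c=1 b=0 e=0 clk=0 d=1 f=1 a=1
t6.Δ1 c=1 b=0 e=0 clk=1 d=1 f=1 a=1
t6.Δ2 c=1 b=0 e=0 clk=1 d=0 f=0 a=1
t6.Δ3 c=1 b=1 e=0 clk=1 d=0 f=0 a=1
t7.Δ0 c=1 b=1 e=0 clk=1 d=0 f=0 a=1
t7.Δ1 c=1 b=1 e=0 clk=0 d=0 f=0 a=1
t8.Δ0 c=1 b=1 e=0 clk=0 d=0 f=0 a=1
t8.Δ1 c=1 b=1 e=0 clk=1 d=0 f=0 a=1
t8.Δ2 c=1 b=1 e=0 clk=1 d=1 f=1 a=1
t8.Δ3 c=1 b=0 e=0 clk=1 d=1 f=1 a=1
t9.Δ0 c=1 b=0 e=0 clk=1 d=1 f=1 a=1
t9.Δ1 c=1 b=0 e=0 clk=0 d=1 f=1 a=1
t10.Δ0 c=1 b=0 e=0 clk=0 d=1 f=1 a=1
t10.Δ1 c=1 b=0 e=0 clk=1 d=1 f=1 a=1
t10.Δ2 c=1 b=0 e=0 clk=1 d=0 f=0 a=1
t10.Δ3 c=1 b=1 e=0 clk=1 d=0 f=0 a=1
t11.Δ0 c=1 b=1 e=0 clk=1 d=0 f=0 a=1
t11.Δ1 c=1 b=1 e=0 clk=0 d=0 f=0 a=1
t12.Δ0 c=1 b=1 e=0 clk=0 d=0 f=0 a=1
t12.Δ1 c=1 b=1 e=0 clk=1 d=0 f=0 a=1
t12.Δ2 c=1 b=1 e=0 clk=1 d=1 f=1 a=1
t12.Δ3 c=1 b=0 e=0 clk=1 d=1 f=1 a=1
t13.Δ0 c=1 b=0 e=0 clk=1 d=1 f=1 a=1
t13.Δ1 c=1 b=0 e=0 clk=0 d=1 f=1 a=1
t14.Δ0 c=1 b=0 e=0 clk=0 d=1 f=1 a=1
t14.Δ1 c=1 b=0 e=0 clk=1 d=1 f=1 a=1
t14.Δ2 c=1 b=0 e=0 clk=1 d=0 f=0 a=1
t14.Δ3 c=1 b=1 e=0 clk=1 d=0 f=0 a=1
t15.Δ0 c=1 b=1 e=0 clk=1 d=0 f=0 a=1
t15.Δ1 c=1 b=1 e=0 clk=0 d=0 f=0 a=1

0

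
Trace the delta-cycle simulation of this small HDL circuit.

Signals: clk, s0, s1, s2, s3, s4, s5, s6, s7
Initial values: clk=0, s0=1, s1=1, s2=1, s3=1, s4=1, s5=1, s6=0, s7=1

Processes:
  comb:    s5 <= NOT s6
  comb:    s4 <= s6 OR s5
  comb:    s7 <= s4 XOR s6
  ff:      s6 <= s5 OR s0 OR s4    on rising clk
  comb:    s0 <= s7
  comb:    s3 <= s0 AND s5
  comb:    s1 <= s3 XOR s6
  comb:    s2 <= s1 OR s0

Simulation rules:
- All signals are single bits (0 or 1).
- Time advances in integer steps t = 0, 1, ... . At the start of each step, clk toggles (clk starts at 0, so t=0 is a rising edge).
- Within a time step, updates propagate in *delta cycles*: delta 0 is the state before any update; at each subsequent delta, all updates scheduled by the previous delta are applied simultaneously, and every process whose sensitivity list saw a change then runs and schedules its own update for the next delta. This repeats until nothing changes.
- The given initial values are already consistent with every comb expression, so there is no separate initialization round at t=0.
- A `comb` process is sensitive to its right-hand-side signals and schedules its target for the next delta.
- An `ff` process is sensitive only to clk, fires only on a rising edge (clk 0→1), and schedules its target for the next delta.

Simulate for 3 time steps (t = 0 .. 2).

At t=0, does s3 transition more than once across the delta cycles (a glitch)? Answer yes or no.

t0.Δ0 s4=1 s3=1 s5=1 s7=1 s0=1 clk=0 s1=1 s6=0 s2=1
t0.Δ1 s4=1 s3=1 s5=1 s7=1 s0=1 clk=1 s1=1 s6=0 s2=1
t0.Δ2 s4=1 s3=1 s5=1 s7=1 s0=1 clk=1 s1=1 s6=1 s2=1
t0.Δ3 s4=1 s3=1 s5=0 s7=0 s0=1 clk=1 s1=0 s6=1 s2=1
t0.Δ4 s4=1 s3=0 s5=0 s7=0 s0=0 clk=1 s1=0 s6=1 s2=1
t0.Δ5 s4=1 s3=0 s5=0 s7=0 s0=0 clk=1 s1=1 s6=1 s2=0
t0.Δ6 s4=1 s3=0 s5=0 s7=0 s0=0 clk=1 s1=1 s6=1 s2=1
t1.Δ0 s4=1 s3=0 s5=0 s7=0 s0=0 clk=1 s1=1 s6=1 s2=1
t1.Δ1 s4=1 s3=0 s5=0 s7=0 s0=0 clk=0 s1=1 s6=1 s2=1
t2.Δ0 s4=1 s3=0 s5=0 s7=0 s0=0 clk=0 s1=1 s6=1 s2=1
t2.Δ1 s4=1 s3=0 s5=0 s7=0 s0=0 clk=1 s1=1 s6=1 s2=1

no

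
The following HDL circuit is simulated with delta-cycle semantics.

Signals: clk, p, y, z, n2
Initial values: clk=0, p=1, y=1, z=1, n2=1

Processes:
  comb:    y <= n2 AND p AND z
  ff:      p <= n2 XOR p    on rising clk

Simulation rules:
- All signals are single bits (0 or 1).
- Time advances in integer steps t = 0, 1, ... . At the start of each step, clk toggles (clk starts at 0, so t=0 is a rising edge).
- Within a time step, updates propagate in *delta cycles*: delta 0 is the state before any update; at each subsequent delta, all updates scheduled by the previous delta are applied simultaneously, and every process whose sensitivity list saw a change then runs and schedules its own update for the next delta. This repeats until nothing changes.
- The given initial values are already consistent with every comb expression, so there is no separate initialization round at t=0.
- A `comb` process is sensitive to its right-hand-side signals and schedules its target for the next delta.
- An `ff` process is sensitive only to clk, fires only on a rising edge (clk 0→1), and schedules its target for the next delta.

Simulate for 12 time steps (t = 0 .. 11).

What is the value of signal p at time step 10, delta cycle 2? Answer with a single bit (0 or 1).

[bits: z,clk,n2,p,y]
t=0: Δ0=10111 Δ1=11111 Δ2=11101 Δ3=11100 | 3Δ
t=1: Δ0=11100 Δ1=10100 | 1Δ
t=2: Δ0=10100 Δ1=11100 Δ2=11110 Δ3=11111 | 3Δ
t=3: Δ0=11111 Δ1=10111 | 1Δ
t=4: Δ0=10111 Δ1=11111 Δ2=11101 Δ3=11100 | 3Δ
t=5: Δ0=11100 Δ1=10100 | 1Δ
t=6: Δ0=10100 Δ1=11100 Δ2=11110 Δ3=11111 | 3Δ
t=7: Δ0=11111 Δ1=10111 | 1Δ
t=8: Δ0=10111 Δ1=11111 Δ2=11101 Δ3=11100 | 3Δ
t=9: Δ0=11100 Δ1=10100 | 1Δ
t=10: Δ0=10100 Δ1=11100 Δ2=11110 Δ3=11111 | 3Δ
t=11: Δ0=11111 Δ1=10111 | 1Δ

1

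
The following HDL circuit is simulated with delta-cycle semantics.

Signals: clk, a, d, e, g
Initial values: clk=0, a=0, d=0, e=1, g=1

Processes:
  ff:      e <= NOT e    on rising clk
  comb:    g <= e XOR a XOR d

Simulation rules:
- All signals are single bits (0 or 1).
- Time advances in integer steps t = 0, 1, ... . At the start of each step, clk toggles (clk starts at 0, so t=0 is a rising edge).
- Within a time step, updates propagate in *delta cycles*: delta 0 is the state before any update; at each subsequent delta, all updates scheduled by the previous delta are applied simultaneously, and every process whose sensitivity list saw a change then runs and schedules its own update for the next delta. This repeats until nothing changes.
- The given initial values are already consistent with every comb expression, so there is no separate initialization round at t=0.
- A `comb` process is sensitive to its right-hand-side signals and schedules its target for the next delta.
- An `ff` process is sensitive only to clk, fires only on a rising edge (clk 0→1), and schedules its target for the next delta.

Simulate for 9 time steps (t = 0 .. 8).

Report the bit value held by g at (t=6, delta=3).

t=0 Δ0: clk=0 a=0 e=1 g=1 d=0
  Δ1: clk:0→1
  Δ2: e:1→0
  Δ3: g:1→0
  (3Δ to stable)
t=1 Δ0: clk=1 a=0 e=0 g=0 d=0
  Δ1: clk:1→0
  (1Δ to stable)
t=2 Δ0: clk=0 a=0 e=0 g=0 d=0
  Δ1: clk:0→1
  Δ2: e:0→1
  Δ3: g:0→1
  (3Δ to stable)
t=3 Δ0: clk=1 a=0 e=1 g=1 d=0
  Δ1: clk:1→0
  (1Δ to stable)
t=4 Δ0: clk=0 a=0 e=1 g=1 d=0
  Δ1: clk:0→1
  Δ2: e:1→0
  Δ3: g:1→0
  (3Δ to stable)
t=5 Δ0: clk=1 a=0 e=0 g=0 d=0
  Δ1: clk:1→0
  (1Δ to stable)
t=6 Δ0: clk=0 a=0 e=0 g=0 d=0
  Δ1: clk:0→1
  Δ2: e:0→1
  Δ3: g:0→1
  (3Δ to stable)
t=7 Δ0: clk=1 a=0 e=1 g=1 d=0
  Δ1: clk:1→0
  (1Δ to stable)
t=8 Δ0: clk=0 a=0 e=1 g=1 d=0
  Δ1: clk:0→1
  Δ2: e:1→0
  Δ3: g:1→0
  (3Δ to stable)

1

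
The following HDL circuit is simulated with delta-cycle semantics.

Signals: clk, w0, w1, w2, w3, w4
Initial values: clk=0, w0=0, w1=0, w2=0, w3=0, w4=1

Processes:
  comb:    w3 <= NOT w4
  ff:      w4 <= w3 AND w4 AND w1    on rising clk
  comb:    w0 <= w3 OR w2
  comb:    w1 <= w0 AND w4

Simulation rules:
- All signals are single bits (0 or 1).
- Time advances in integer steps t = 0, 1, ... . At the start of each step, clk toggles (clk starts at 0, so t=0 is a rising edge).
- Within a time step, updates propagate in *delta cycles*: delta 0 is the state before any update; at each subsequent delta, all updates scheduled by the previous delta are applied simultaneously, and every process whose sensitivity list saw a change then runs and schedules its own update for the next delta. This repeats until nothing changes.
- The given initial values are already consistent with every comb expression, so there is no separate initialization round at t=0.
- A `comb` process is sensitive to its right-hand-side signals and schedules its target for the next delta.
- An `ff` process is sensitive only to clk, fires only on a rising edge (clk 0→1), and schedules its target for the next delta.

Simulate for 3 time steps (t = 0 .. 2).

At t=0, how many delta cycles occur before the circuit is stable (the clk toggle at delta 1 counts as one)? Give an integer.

4

[bits: w2,w1,w4,clk,w3,w0]
t=0: Δ0=001000 Δ1=001100 Δ2=000100 Δ3=000110 Δ4=000111 | 4Δ
t=1: Δ0=000111 Δ1=000011 | 1Δ
t=2: Δ0=000011 Δ1=000111 | 1Δ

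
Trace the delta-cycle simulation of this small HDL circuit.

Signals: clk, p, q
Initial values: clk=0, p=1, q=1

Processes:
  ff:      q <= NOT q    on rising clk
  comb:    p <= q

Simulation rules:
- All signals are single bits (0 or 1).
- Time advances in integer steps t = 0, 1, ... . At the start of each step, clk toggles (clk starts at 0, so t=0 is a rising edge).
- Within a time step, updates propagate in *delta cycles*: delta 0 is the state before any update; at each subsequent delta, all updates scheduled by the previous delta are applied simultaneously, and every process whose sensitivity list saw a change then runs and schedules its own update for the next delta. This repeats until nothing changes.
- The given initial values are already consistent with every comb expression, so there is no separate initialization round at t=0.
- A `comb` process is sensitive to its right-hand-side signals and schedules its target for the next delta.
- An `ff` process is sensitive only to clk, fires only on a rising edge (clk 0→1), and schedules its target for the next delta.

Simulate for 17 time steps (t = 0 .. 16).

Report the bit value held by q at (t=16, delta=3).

0

t=0 Δ0: q=1 clk=0 p=1
  Δ1: clk:0→1
  Δ2: q:1→0
  Δ3: p:1→0
  (3Δ to stable)
t=1 Δ0: q=0 clk=1 p=0
  Δ1: clk:1→0
  (1Δ to stable)
t=2 Δ0: q=0 clk=0 p=0
  Δ1: clk:0→1
  Δ2: q:0→1
  Δ3: p:0→1
  (3Δ to stable)
t=3 Δ0: q=1 clk=1 p=1
  Δ1: clk:1→0
  (1Δ to stable)
t=4 Δ0: q=1 clk=0 p=1
  Δ1: clk:0→1
  Δ2: q:1→0
  Δ3: p:1→0
  (3Δ to stable)
t=5 Δ0: q=0 clk=1 p=0
  Δ1: clk:1→0
  (1Δ to stable)
t=6 Δ0: q=0 clk=0 p=0
  Δ1: clk:0→1
  Δ2: q:0→1
  Δ3: p:0→1
  (3Δ to stable)
t=7 Δ0: q=1 clk=1 p=1
  Δ1: clk:1→0
  (1Δ to stable)
t=8 Δ0: q=1 clk=0 p=1
  Δ1: clk:0→1
  Δ2: q:1→0
  Δ3: p:1→0
  (3Δ to stable)
t=9 Δ0: q=0 clk=1 p=0
  Δ1: clk:1→0
  (1Δ to stable)
t=10 Δ0: q=0 clk=0 p=0
  Δ1: clk:0→1
  Δ2: q:0→1
  Δ3: p:0→1
  (3Δ to stable)
t=11 Δ0: q=1 clk=1 p=1
  Δ1: clk:1→0
  (1Δ to stable)
t=12 Δ0: q=1 clk=0 p=1
  Δ1: clk:0→1
  Δ2: q:1→0
  Δ3: p:1→0
  (3Δ to stable)
t=13 Δ0: q=0 clk=1 p=0
  Δ1: clk:1→0
  (1Δ to stable)
t=14 Δ0: q=0 clk=0 p=0
  Δ1: clk:0→1
  Δ2: q:0→1
  Δ3: p:0→1
  (3Δ to stable)
t=15 Δ0: q=1 clk=1 p=1
  Δ1: clk:1→0
  (1Δ to stable)
t=16 Δ0: q=1 clk=0 p=1
  Δ1: clk:0→1
  Δ2: q:1→0
  Δ3: p:1→0
  (3Δ to stable)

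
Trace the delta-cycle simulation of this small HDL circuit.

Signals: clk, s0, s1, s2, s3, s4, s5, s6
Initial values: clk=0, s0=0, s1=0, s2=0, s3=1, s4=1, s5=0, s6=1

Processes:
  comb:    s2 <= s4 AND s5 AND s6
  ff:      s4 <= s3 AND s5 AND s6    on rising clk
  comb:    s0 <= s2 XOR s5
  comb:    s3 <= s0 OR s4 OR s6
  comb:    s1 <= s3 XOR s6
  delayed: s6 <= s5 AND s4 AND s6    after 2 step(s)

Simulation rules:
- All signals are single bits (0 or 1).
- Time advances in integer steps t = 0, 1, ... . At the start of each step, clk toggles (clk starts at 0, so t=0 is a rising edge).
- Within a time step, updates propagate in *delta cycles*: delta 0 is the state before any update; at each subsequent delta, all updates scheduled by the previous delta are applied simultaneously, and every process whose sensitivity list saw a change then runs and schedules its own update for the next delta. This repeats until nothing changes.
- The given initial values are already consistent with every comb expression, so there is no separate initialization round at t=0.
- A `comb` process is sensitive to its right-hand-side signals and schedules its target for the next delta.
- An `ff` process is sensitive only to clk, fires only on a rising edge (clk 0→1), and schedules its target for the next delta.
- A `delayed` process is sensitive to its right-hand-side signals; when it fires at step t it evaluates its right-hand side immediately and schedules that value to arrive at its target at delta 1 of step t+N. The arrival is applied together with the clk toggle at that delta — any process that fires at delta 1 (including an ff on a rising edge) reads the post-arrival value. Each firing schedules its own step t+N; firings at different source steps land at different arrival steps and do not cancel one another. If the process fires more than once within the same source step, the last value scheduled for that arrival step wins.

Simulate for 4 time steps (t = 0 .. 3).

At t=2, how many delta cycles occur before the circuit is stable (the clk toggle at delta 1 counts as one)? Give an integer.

3

t=0 Δ0: s2=0 clk=0 s5=0 s3=1 s4=1 s6=1 s0=0 s1=0
  Δ1: clk:0→1
  Δ2: s4:1→0
  (2Δ to stable)
t=1 Δ0: s2=0 clk=1 s5=0 s3=1 s4=0 s6=1 s0=0 s1=0
  Δ1: clk:1→0
  (1Δ to stable)
t=2 Δ0: s2=0 clk=0 s5=0 s3=1 s4=0 s6=1 s0=0 s1=0
  Δ1: clk:0→1, s6:1→0
  Δ2: s3:1→0, s1:0→1
  Δ3: s1:1→0
  (3Δ to stable)
t=3 Δ0: s2=0 clk=1 s5=0 s3=0 s4=0 s6=0 s0=0 s1=0
  Δ1: clk:1→0
  (1Δ to stable)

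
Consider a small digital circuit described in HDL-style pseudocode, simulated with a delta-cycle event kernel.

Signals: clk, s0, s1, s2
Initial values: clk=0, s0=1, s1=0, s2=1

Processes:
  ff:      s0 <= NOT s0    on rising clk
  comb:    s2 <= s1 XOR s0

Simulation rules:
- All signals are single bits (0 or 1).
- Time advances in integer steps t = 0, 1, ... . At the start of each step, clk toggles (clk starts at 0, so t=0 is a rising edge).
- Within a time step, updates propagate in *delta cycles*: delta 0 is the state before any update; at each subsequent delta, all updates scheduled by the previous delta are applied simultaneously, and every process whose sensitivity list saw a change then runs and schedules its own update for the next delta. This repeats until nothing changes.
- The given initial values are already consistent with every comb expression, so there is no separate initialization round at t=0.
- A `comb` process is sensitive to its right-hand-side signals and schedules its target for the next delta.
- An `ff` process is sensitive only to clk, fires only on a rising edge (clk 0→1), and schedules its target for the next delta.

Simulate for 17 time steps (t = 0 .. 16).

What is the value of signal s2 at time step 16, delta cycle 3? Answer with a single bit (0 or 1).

0

[bits: s0,clk,s2,s1]
t=0: Δ0=1010 Δ1=1110 Δ2=0110 Δ3=0100 | 3Δ
t=1: Δ0=0100 Δ1=0000 | 1Δ
t=2: Δ0=0000 Δ1=0100 Δ2=1100 Δ3=1110 | 3Δ
t=3: Δ0=1110 Δ1=1010 | 1Δ
t=4: Δ0=1010 Δ1=1110 Δ2=0110 Δ3=0100 | 3Δ
t=5: Δ0=0100 Δ1=0000 | 1Δ
t=6: Δ0=0000 Δ1=0100 Δ2=1100 Δ3=1110 | 3Δ
t=7: Δ0=1110 Δ1=1010 | 1Δ
t=8: Δ0=1010 Δ1=1110 Δ2=0110 Δ3=0100 | 3Δ
t=9: Δ0=0100 Δ1=0000 | 1Δ
t=10: Δ0=0000 Δ1=0100 Δ2=1100 Δ3=1110 | 3Δ
t=11: Δ0=1110 Δ1=1010 | 1Δ
t=12: Δ0=1010 Δ1=1110 Δ2=0110 Δ3=0100 | 3Δ
t=13: Δ0=0100 Δ1=0000 | 1Δ
t=14: Δ0=0000 Δ1=0100 Δ2=1100 Δ3=1110 | 3Δ
t=15: Δ0=1110 Δ1=1010 | 1Δ
t=16: Δ0=1010 Δ1=1110 Δ2=0110 Δ3=0100 | 3Δ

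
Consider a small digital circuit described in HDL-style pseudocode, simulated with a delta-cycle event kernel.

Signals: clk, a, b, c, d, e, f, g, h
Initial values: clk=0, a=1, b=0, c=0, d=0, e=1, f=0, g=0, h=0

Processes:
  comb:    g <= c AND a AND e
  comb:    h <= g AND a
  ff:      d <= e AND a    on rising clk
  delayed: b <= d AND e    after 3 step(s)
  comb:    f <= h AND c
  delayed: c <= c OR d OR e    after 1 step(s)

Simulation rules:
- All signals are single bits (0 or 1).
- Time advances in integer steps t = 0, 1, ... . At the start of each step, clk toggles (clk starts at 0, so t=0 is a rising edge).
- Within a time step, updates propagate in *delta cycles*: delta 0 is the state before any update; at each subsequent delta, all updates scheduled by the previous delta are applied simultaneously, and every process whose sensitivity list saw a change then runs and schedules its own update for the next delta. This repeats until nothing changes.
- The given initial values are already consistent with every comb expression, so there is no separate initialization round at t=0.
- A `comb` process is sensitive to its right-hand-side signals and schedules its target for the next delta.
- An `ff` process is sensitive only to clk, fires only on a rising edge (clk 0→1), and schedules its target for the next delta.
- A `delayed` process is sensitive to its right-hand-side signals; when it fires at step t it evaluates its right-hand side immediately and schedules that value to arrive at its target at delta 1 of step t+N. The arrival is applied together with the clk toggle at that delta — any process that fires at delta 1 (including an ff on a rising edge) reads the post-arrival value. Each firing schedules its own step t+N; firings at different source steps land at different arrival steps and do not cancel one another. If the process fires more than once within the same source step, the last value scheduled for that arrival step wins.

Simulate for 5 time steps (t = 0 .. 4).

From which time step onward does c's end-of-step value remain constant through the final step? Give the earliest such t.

[bits: b,a,e,g,d,clk,f,c,h]
t=0: Δ0=011000000 Δ1=011001000 Δ2=011011000 | 2Δ
t=1: Δ0=011011000 Δ1=011010010 Δ2=011110010 Δ3=011110011 Δ4=011110111 | 4Δ
t=2: Δ0=011110111 Δ1=011111111 | 1Δ
t=3: Δ0=011111111 Δ1=111110111 | 1Δ
t=4: Δ0=111110111 Δ1=111111111 | 1Δ

1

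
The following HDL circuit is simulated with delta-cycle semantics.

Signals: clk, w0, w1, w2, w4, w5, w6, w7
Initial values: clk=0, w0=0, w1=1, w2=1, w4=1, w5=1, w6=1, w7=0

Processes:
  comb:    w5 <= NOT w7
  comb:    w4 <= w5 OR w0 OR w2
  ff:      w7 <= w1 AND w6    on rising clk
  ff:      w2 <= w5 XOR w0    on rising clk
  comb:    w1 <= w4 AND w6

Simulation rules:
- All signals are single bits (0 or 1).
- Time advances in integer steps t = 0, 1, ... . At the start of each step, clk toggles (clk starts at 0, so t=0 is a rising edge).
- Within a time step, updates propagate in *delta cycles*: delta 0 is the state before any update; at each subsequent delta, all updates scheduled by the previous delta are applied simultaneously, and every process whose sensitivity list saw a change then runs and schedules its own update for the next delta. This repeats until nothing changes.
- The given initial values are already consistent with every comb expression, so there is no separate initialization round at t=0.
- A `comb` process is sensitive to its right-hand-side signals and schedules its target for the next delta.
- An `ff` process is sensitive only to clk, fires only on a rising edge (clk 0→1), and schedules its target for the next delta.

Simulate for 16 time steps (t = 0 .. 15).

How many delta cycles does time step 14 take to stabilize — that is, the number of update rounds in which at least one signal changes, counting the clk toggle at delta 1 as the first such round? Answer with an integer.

4

t0.Δ0 w0=0 w6=1 w5=1 w4=1 w1=1 w2=1 clk=0 w7=0
t0.Δ1 w0=0 w6=1 w5=1 w4=1 w1=1 w2=1 clk=1 w7=0
t0.Δ2 w0=0 w6=1 w5=1 w4=1 w1=1 w2=1 clk=1 w7=1
t0.Δ3 w0=0 w6=1 w5=0 w4=1 w1=1 w2=1 clk=1 w7=1
t1.Δ0 w0=0 w6=1 w5=0 w4=1 w1=1 w2=1 clk=1 w7=1
t1.Δ1 w0=0 w6=1 w5=0 w4=1 w1=1 w2=1 clk=0 w7=1
t2.Δ0 w0=0 w6=1 w5=0 w4=1 w1=1 w2=1 clk=0 w7=1
t2.Δ1 w0=0 w6=1 w5=0 w4=1 w1=1 w2=1 clk=1 w7=1
t2.Δ2 w0=0 w6=1 w5=0 w4=1 w1=1 w2=0 clk=1 w7=1
t2.Δ3 w0=0 w6=1 w5=0 w4=0 w1=1 w2=0 clk=1 w7=1
t2.Δ4 w0=0 w6=1 w5=0 w4=0 w1=0 w2=0 clk=1 w7=1
t3.Δ0 w0=0 w6=1 w5=0 w4=0 w1=0 w2=0 clk=1 w7=1
t3.Δ1 w0=0 w6=1 w5=0 w4=0 w1=0 w2=0 clk=0 w7=1
t4.Δ0 w0=0 w6=1 w5=0 w4=0 w1=0 w2=0 clk=0 w7=1
t4.Δ1 w0=0 w6=1 w5=0 w4=0 w1=0 w2=0 clk=1 w7=1
t4.Δ2 w0=0 w6=1 w5=0 w4=0 w1=0 w2=0 clk=1 w7=0
t4.Δ3 w0=0 w6=1 w5=1 w4=0 w1=0 w2=0 clk=1 w7=0
t4.Δ4 w0=0 w6=1 w5=1 w4=1 w1=0 w2=0 clk=1 w7=0
t4.Δ5 w0=0 w6=1 w5=1 w4=1 w1=1 w2=0 clk=1 w7=0
t5.Δ0 w0=0 w6=1 w5=1 w4=1 w1=1 w2=0 clk=1 w7=0
t5.Δ1 w0=0 w6=1 w5=1 w4=1 w1=1 w2=0 clk=0 w7=0
t6.Δ0 w0=0 w6=1 w5=1 w4=1 w1=1 w2=0 clk=0 w7=0
t6.Δ1 w0=0 w6=1 w5=1 w4=1 w1=1 w2=0 clk=1 w7=0
t6.Δ2 w0=0 w6=1 w5=1 w4=1 w1=1 w2=1 clk=1 w7=1
t6.Δ3 w0=0 w6=1 w5=0 w4=1 w1=1 w2=1 clk=1 w7=1
t7.Δ0 w0=0 w6=1 w5=0 w4=1 w1=1 w2=1 clk=1 w7=1
t7.Δ1 w0=0 w6=1 w5=0 w4=1 w1=1 w2=1 clk=0 w7=1
t8.Δ0 w0=0 w6=1 w5=0 w4=1 w1=1 w2=1 clk=0 w7=1
t8.Δ1 w0=0 w6=1 w5=0 w4=1 w1=1 w2=1 clk=1 w7=1
t8.Δ2 w0=0 w6=1 w5=0 w4=1 w1=1 w2=0 clk=1 w7=1
t8.Δ3 w0=0 w6=1 w5=0 w4=0 w1=1 w2=0 clk=1 w7=1
t8.Δ4 w0=0 w6=1 w5=0 w4=0 w1=0 w2=0 clk=1 w7=1
t9.Δ0 w0=0 w6=1 w5=0 w4=0 w1=0 w2=0 clk=1 w7=1
t9.Δ1 w0=0 w6=1 w5=0 w4=0 w1=0 w2=0 clk=0 w7=1
t10.Δ0 w0=0 w6=1 w5=0 w4=0 w1=0 w2=0 clk=0 w7=1
t10.Δ1 w0=0 w6=1 w5=0 w4=0 w1=0 w2=0 clk=1 w7=1
t10.Δ2 w0=0 w6=1 w5=0 w4=0 w1=0 w2=0 clk=1 w7=0
t10.Δ3 w0=0 w6=1 w5=1 w4=0 w1=0 w2=0 clk=1 w7=0
t10.Δ4 w0=0 w6=1 w5=1 w4=1 w1=0 w2=0 clk=1 w7=0
t10.Δ5 w0=0 w6=1 w5=1 w4=1 w1=1 w2=0 clk=1 w7=0
t11.Δ0 w0=0 w6=1 w5=1 w4=1 w1=1 w2=0 clk=1 w7=0
t11.Δ1 w0=0 w6=1 w5=1 w4=1 w1=1 w2=0 clk=0 w7=0
t12.Δ0 w0=0 w6=1 w5=1 w4=1 w1=1 w2=0 clk=0 w7=0
t12.Δ1 w0=0 w6=1 w5=1 w4=1 w1=1 w2=0 clk=1 w7=0
t12.Δ2 w0=0 w6=1 w5=1 w4=1 w1=1 w2=1 clk=1 w7=1
t12.Δ3 w0=0 w6=1 w5=0 w4=1 w1=1 w2=1 clk=1 w7=1
t13.Δ0 w0=0 w6=1 w5=0 w4=1 w1=1 w2=1 clk=1 w7=1
t13.Δ1 w0=0 w6=1 w5=0 w4=1 w1=1 w2=1 clk=0 w7=1
t14.Δ0 w0=0 w6=1 w5=0 w4=1 w1=1 w2=1 clk=0 w7=1
t14.Δ1 w0=0 w6=1 w5=0 w4=1 w1=1 w2=1 clk=1 w7=1
t14.Δ2 w0=0 w6=1 w5=0 w4=1 w1=1 w2=0 clk=1 w7=1
t14.Δ3 w0=0 w6=1 w5=0 w4=0 w1=1 w2=0 clk=1 w7=1
t14.Δ4 w0=0 w6=1 w5=0 w4=0 w1=0 w2=0 clk=1 w7=1
t15.Δ0 w0=0 w6=1 w5=0 w4=0 w1=0 w2=0 clk=1 w7=1
t15.Δ1 w0=0 w6=1 w5=0 w4=0 w1=0 w2=0 clk=0 w7=1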